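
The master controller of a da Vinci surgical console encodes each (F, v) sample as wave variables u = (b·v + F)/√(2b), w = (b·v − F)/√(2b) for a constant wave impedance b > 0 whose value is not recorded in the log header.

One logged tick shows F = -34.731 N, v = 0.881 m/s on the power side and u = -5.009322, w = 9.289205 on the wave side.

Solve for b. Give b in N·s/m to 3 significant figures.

b = 11.8 N·s/m

u + w = 4.279883;  u + w = √(2b)·v, so √(2b) = 4.279883/0.881 = 4.857983.
b = (√(2b))²/2 = 23.599999/2 = 11.799999.
(Check via u − w = 2F/√(2b): u − w = -14.298527, 2F/√(2b) = -14.298527.)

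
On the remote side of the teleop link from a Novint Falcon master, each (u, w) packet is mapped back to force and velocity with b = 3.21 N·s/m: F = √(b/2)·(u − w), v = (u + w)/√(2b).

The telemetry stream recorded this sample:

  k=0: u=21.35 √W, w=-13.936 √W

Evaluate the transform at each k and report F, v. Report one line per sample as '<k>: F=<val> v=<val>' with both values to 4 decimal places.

0: F=44.7033 v=2.9261

k=0: u−w=35.2860, u+w=7.4140; √(b/2)=1.2669, √(2b)=2.5338; F=1.2669×35.286=44.7033, v=7.4140/2.5338=2.9261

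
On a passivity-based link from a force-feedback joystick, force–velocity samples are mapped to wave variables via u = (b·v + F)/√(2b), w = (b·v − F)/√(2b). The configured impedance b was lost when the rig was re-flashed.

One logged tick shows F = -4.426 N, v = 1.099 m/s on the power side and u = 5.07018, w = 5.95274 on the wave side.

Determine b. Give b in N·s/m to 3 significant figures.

u + w = 11.0229;  u + w = √(2b)·v, so √(2b) = 11.0229/1.099 = 10.0300.
b = (√(2b))²/2 = 100.6000/2 = 50.3000.
(Check via u − w = 2F/√(2b): u − w = -0.8826, 2F/√(2b) = -0.8826.)

b = 50.3 N·s/m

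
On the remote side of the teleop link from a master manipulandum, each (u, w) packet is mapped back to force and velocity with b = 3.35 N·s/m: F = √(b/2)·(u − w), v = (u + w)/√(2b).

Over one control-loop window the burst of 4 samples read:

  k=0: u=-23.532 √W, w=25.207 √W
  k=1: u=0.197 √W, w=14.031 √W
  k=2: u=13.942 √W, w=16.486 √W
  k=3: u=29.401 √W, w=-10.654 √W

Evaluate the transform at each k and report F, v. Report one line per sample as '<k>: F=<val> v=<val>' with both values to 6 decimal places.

0: F=-63.078887 v=0.647109
1: F=-17.904211 v=5.496756
2: F=-3.292490 v=11.755362
3: F=51.839898 v=7.242598

k=0: u−w=-48.739000, u+w=1.675000; √(b/2)=1.294218, √(2b)=2.588436; F=1.294218×(-48.739)=-63.078887, v=1.675000/2.588436=0.647109
k=1: u−w=-13.834000, u+w=14.228000; √(b/2)=1.294218, √(2b)=2.588436; F=1.294218×(-13.834)=-17.904211, v=14.228000/2.588436=5.496756
k=2: u−w=-2.544000, u+w=30.428000; √(b/2)=1.294218, √(2b)=2.588436; F=1.294218×(-2.544)=-3.292490, v=30.428000/2.588436=11.755362
k=3: u−w=40.055000, u+w=18.747000; √(b/2)=1.294218, √(2b)=2.588436; F=1.294218×40.055=51.839898, v=18.747000/2.588436=7.242598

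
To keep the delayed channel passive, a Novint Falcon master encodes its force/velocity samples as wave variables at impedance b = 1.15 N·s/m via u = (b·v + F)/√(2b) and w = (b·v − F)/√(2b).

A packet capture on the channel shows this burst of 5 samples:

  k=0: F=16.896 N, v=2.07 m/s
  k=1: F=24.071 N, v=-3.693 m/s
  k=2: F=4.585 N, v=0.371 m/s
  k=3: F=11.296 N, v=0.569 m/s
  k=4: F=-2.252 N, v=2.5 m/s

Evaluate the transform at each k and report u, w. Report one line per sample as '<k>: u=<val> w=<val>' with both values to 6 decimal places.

0: u=12.710548 w=-9.571237
1: u=13.071591 w=-18.672303
2: u=3.304584 w=-2.741935
3: u=7.879827 w=-7.016896
4: u=0.410794 w=3.380644

k=0: b·v=1.15×2.07=2.380500; √(2b)=1.516575; u=(2.380500+16.896)/1.516575=12.710548, w=(2.380500−16.896)/1.516575=-9.571237
k=1: b·v=1.15×(-3.693)=-4.246950; √(2b)=1.516575; u=(-4.246950+24.071)/1.516575=13.071591, w=(-4.246950−24.071)/1.516575=-18.672303
k=2: b·v=1.15×0.371=0.426650; √(2b)=1.516575; u=(0.426650+4.585)/1.516575=3.304584, w=(0.426650−4.585)/1.516575=-2.741935
k=3: b·v=1.15×0.569=0.654350; √(2b)=1.516575; u=(0.654350+11.296)/1.516575=7.879827, w=(0.654350−11.296)/1.516575=-7.016896
k=4: b·v=1.15×2.5=2.875000; √(2b)=1.516575; u=(2.875000+(-2.252))/1.516575=0.410794, w=(2.875000−(-2.252))/1.516575=3.380644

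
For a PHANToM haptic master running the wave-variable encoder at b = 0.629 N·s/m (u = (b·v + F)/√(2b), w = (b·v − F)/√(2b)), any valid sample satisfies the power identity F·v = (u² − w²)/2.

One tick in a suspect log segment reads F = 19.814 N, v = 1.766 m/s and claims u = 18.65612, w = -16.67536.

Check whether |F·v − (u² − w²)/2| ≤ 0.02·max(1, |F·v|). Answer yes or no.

yes

F·v = 19.814×1.766 = 34.9915 W.
(u² − w²)/2 = (348.0508 − 278.0676)/2 = 34.9916 W.
|Δ| = 0.0001;  2% of max(1, |F·v|) = 0.6998.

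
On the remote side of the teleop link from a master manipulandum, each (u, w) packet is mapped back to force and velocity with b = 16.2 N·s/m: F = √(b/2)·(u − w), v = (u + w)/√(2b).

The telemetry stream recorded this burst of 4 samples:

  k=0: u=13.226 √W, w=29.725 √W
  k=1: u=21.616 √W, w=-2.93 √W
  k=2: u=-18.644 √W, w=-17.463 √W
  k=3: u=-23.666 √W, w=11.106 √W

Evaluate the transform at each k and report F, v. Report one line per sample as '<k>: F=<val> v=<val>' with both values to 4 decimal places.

0: F=-46.9570 v=7.5457
1: F=69.8591 v=3.2828
2: F=-3.3612 v=-6.3434
3: F=-98.9628 v=-2.2066

k=0: u−w=-16.4990, u+w=42.9510; √(b/2)=2.8460, √(2b)=5.6921; F=2.8460×(-16.499)=-46.9570, v=42.9510/5.6921=7.5457
k=1: u−w=24.5460, u+w=18.6860; √(b/2)=2.8460, √(2b)=5.6921; F=2.8460×24.546=69.8591, v=18.6860/5.6921=3.2828
k=2: u−w=-1.1810, u+w=-36.1070; √(b/2)=2.8460, √(2b)=5.6921; F=2.8460×(-1.181)=-3.3612, v=-36.1070/5.6921=-6.3434
k=3: u−w=-34.7720, u+w=-12.5600; √(b/2)=2.8460, √(2b)=5.6921; F=2.8460×(-34.772)=-98.9628, v=-12.5600/5.6921=-2.2066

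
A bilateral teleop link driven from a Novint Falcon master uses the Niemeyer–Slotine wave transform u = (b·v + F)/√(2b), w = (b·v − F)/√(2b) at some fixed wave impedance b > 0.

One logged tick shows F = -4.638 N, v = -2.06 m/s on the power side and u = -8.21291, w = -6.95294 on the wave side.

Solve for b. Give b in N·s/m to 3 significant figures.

u + w = -15.1659;  u + w = √(2b)·v, so √(2b) = -15.1659/(-2.06) = 7.3621.
b = (√(2b))²/2 = 54.2000/2 = 27.1000.
(Check via u − w = 2F/√(2b): u − w = -1.2600, 2F/√(2b) = -1.2600.)

b = 27.1 N·s/m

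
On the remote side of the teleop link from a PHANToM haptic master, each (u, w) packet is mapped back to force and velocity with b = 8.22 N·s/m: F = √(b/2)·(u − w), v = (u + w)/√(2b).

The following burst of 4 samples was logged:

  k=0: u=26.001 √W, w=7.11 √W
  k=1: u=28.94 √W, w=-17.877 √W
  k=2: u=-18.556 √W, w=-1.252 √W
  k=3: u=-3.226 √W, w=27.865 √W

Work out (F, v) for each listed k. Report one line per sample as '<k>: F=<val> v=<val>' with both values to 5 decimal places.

0: F=38.29798 v=8.16623
1: F=94.91274 v=2.72849
2: F=-35.08063 v=-4.88528
3: F=-63.03120 v=6.07676

k=0: u−w=18.89100, u+w=33.11100; √(b/2)=2.02731, √(2b)=4.05463; F=2.02731×18.891=38.29798, v=33.11100/4.05463=8.16623
k=1: u−w=46.81700, u+w=11.06300; √(b/2)=2.02731, √(2b)=4.05463; F=2.02731×46.817=94.91274, v=11.06300/4.05463=2.72849
k=2: u−w=-17.30400, u+w=-19.80800; √(b/2)=2.02731, √(2b)=4.05463; F=2.02731×(-17.304)=-35.08063, v=-19.80800/4.05463=-4.88528
k=3: u−w=-31.09100, u+w=24.63900; √(b/2)=2.02731, √(2b)=4.05463; F=2.02731×(-31.091)=-63.03120, v=24.63900/4.05463=6.07676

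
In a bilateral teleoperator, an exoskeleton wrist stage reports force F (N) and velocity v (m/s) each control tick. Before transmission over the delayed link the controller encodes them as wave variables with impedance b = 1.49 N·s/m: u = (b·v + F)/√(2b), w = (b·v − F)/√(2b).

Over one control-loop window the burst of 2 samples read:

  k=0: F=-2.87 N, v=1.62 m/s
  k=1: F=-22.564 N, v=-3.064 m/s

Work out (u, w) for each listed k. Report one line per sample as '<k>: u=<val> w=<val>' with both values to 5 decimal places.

0: u=-0.26427 w=3.06082
1: u=-15.71562 w=10.42633

k=0: b·v=1.49×1.62=2.41380; √(2b)=1.72627; u=(2.41380+(-2.87))/1.72627=-0.26427, w=(2.41380−(-2.87))/1.72627=3.06082
k=1: b·v=1.49×(-3.064)=-4.56536; √(2b)=1.72627; u=(-4.56536+(-22.564))/1.72627=-15.71562, w=(-4.56536−(-22.564))/1.72627=10.42633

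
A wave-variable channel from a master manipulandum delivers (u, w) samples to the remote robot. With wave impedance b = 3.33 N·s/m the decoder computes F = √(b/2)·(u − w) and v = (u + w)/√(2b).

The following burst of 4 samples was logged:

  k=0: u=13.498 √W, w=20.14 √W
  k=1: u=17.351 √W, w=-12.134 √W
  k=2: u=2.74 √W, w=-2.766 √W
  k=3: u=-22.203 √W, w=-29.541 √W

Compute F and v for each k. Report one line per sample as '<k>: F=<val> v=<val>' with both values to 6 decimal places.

k=0: u−w=-6.642000, u+w=33.638000; √(b/2)=1.290349, √(2b)=2.580698; F=1.290349×(-6.642)=-8.570497, v=33.638000/2.580698=13.034460
k=1: u−w=29.485000, u+w=5.217000; √(b/2)=1.290349, √(2b)=2.580698; F=1.290349×29.485=38.045934, v=5.217000/2.580698=2.021546
k=2: u−w=5.506000, u+w=-0.026000; √(b/2)=1.290349, √(2b)=2.580698; F=1.290349×5.506=7.104660, v=-0.026000/2.580698=-0.010075
k=3: u−w=7.338000, u+w=-51.744000; √(b/2)=1.290349, √(2b)=2.580698; F=1.290349×7.338=9.468579, v=-51.744000/2.580698=-20.050393

0: F=-8.570497 v=13.034460
1: F=38.045934 v=2.021546
2: F=7.104660 v=-0.010075
3: F=9.468579 v=-20.050393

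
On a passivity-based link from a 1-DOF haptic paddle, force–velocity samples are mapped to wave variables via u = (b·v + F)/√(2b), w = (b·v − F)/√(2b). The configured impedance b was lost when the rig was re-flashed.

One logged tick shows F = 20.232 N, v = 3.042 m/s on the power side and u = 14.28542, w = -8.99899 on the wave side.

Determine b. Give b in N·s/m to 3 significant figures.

b = 1.51 N·s/m

u + w = 5.28643;  u + w = √(2b)·v, so √(2b) = 5.28643/3.042 = 1.73781.
b = (√(2b))²/2 = 3.02000/2 = 1.51000.
(Check via u − w = 2F/√(2b): u − w = 23.28441, 2F/√(2b) = 23.28443.)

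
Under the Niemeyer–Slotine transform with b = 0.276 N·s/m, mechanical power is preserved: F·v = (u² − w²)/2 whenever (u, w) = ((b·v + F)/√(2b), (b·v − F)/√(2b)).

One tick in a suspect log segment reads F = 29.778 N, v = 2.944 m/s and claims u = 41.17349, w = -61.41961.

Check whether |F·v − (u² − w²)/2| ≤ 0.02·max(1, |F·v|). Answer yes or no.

no

F·v = 29.778×2.944 = 87.66643 W.
(u² − w²)/2 = (1695.25628 − 3772.36849)/2 = -1038.55611 W.
|Δ| = 1126.22254;  2% of max(1, |F·v|) = 1.75333.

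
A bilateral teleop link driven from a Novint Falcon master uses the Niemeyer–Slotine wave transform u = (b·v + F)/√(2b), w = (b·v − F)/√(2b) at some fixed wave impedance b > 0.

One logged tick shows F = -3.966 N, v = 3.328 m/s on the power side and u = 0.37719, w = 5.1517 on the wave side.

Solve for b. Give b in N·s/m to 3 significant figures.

u + w = 5.52889;  u + w = √(2b)·v, so √(2b) = 5.52889/3.328 = 1.66133.
b = (√(2b))²/2 = 2.76000/2 = 1.38000.
(Check via u − w = 2F/√(2b): u − w = -4.77451, 2F/√(2b) = -4.77450.)

b = 1.38 N·s/m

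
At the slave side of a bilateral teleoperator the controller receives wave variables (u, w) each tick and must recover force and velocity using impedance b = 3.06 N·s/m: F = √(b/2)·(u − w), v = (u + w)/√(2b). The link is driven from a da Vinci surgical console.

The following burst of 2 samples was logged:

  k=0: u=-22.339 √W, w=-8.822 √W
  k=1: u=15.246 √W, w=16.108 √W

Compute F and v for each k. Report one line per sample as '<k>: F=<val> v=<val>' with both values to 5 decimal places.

k=0: u−w=-13.51700, u+w=-31.16100; √(b/2)=1.23693, √(2b)=2.47386; F=1.23693×(-13.517)=-16.71961, v=-31.16100/2.47386=-12.59609
k=1: u−w=-0.86200, u+w=31.35400; √(b/2)=1.23693, √(2b)=2.47386; F=1.23693×(-0.862)=-1.06624, v=31.35400/2.47386=12.67410

0: F=-16.71961 v=-12.59609
1: F=-1.06624 v=12.67410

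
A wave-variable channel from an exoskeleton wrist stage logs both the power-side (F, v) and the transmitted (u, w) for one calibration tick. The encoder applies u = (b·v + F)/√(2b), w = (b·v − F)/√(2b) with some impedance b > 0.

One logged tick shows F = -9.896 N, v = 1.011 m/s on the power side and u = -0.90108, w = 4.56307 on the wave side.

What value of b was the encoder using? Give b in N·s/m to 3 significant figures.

b = 6.56 N·s/m

u + w = 3.6620;  u + w = √(2b)·v, so √(2b) = 3.6620/1.011 = 3.6221.
b = (√(2b))²/2 = 13.1199/2 = 6.5600.
(Check via u − w = 2F/√(2b): u − w = -5.4642, 2F/√(2b) = -5.4642.)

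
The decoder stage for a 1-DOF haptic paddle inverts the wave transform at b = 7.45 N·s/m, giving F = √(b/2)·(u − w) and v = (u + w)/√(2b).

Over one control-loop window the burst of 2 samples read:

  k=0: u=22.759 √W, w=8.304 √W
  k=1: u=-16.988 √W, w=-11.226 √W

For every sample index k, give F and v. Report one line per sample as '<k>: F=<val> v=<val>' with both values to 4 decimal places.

0: F=27.8985 v=8.0473
1: F=-11.1208 v=-7.3092

k=0: u−w=14.4550, u+w=31.0630; √(b/2)=1.9300, √(2b)=3.8601; F=1.9300×14.455=27.8985, v=31.0630/3.8601=8.0473
k=1: u−w=-5.7620, u+w=-28.2140; √(b/2)=1.9300, √(2b)=3.8601; F=1.9300×(-5.762)=-11.1208, v=-28.2140/3.8601=-7.3092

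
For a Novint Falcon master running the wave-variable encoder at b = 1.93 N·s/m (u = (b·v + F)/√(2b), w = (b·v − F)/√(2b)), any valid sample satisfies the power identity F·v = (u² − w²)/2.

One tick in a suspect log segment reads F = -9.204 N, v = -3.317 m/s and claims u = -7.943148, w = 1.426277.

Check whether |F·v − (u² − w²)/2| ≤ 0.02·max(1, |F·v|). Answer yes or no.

yes

F·v = (-9.204)×(-3.317) = 30.529668 W.
(u² − w²)/2 = (63.093600 − 2.034266)/2 = 30.529667 W.
|Δ| = 0.000001;  2% of max(1, |F·v|) = 0.610593.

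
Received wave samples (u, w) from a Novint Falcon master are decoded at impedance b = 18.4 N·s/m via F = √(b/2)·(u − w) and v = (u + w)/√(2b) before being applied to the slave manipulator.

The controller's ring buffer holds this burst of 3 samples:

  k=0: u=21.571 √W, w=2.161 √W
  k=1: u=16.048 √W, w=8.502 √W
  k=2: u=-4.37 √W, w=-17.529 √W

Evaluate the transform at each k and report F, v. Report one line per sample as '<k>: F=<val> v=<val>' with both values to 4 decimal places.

0: F=58.8734 v=3.9121
1: F=22.8882 v=4.0469
2: F=39.9132 v=-3.6099

k=0: u−w=19.4100, u+w=23.7320; √(b/2)=3.0332, √(2b)=6.0663; F=3.0332×19.41=58.8734, v=23.7320/6.0663=3.9121
k=1: u−w=7.5460, u+w=24.5500; √(b/2)=3.0332, √(2b)=6.0663; F=3.0332×7.546=22.8882, v=24.5500/6.0663=4.0469
k=2: u−w=13.1590, u+w=-21.8990; √(b/2)=3.0332, √(2b)=6.0663; F=3.0332×13.159=39.9132, v=-21.8990/6.0663=-3.6099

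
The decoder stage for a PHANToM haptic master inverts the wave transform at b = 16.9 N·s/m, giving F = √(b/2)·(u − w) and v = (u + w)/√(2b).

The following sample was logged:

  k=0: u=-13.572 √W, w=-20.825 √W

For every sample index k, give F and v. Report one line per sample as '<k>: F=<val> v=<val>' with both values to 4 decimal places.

k=0: u−w=7.2530, u+w=-34.3970; √(b/2)=2.9069, √(2b)=5.8138; F=2.9069×7.253=21.0837, v=-34.3970/5.8138=-5.9165

0: F=21.0837 v=-5.9165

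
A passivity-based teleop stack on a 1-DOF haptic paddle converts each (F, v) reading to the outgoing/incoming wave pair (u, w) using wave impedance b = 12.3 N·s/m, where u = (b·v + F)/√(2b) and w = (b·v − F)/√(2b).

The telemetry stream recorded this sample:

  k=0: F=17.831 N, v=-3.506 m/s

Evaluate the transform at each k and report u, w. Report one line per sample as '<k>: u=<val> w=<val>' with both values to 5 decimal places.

0: u=-5.09952 w=-12.28967

k=0: b·v=12.3×(-3.506)=-43.12380; √(2b)=4.95984; u=(-43.12380+17.831)/4.95984=-5.09952, w=(-43.12380−17.831)/4.95984=-12.28967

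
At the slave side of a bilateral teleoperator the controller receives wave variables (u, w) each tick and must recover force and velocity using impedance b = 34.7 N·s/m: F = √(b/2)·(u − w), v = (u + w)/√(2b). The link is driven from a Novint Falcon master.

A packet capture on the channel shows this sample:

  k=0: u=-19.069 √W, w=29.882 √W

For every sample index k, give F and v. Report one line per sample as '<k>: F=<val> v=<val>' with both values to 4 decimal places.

0: F=-203.8972 v=1.2980

k=0: u−w=-48.9510, u+w=10.8130; √(b/2)=4.1653, √(2b)=8.3307; F=4.1653×(-48.951)=-203.8972, v=10.8130/8.3307=1.2980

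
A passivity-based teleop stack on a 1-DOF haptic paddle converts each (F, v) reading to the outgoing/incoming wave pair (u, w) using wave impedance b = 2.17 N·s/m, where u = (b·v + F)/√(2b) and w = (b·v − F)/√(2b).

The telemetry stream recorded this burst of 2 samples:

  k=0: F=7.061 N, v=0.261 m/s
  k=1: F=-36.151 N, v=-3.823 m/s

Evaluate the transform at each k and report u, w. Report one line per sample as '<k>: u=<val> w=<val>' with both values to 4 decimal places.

0: u=3.6613 w=-3.1175
1: u=-21.3352 w=13.3709

k=0: b·v=2.17×0.261=0.5664; √(2b)=2.0833; u=(0.5664+7.061)/2.0833=3.6613, w=(0.5664−7.061)/2.0833=-3.1175
k=1: b·v=2.17×(-3.823)=-8.2959; √(2b)=2.0833; u=(-8.2959+(-36.151))/2.0833=-21.3352, w=(-8.2959−(-36.151))/2.0833=13.3709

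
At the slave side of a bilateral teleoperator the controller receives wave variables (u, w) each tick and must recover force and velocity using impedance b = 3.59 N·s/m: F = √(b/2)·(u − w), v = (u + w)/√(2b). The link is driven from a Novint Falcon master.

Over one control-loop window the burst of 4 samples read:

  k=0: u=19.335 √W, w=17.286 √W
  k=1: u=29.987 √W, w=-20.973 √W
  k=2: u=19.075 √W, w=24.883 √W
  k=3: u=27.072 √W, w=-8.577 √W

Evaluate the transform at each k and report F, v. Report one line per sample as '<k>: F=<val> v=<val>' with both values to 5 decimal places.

k=0: u−w=2.04900, u+w=36.62100; √(b/2)=1.33978, √(2b)=2.67955; F=1.33978×2.049=2.74520, v=36.62100/2.67955=13.66684
k=1: u−w=50.96000, u+w=9.01400; √(b/2)=1.33978, √(2b)=2.67955; F=1.33978×50.96=68.27499, v=9.01400/2.67955=3.36399
k=2: u−w=-5.80800, u+w=43.95800; √(b/2)=1.33978, √(2b)=2.67955; F=1.33978×(-5.808)=-7.78142, v=43.95800/2.67955=16.40498
k=3: u−w=35.64900, u+w=18.49500; √(b/2)=1.33978, √(2b)=2.67955; F=1.33978×35.649=47.76168, v=18.49500/2.67955=6.90227

0: F=2.74520 v=13.66684
1: F=68.27499 v=3.36399
2: F=-7.78142 v=16.40498
3: F=47.76168 v=6.90227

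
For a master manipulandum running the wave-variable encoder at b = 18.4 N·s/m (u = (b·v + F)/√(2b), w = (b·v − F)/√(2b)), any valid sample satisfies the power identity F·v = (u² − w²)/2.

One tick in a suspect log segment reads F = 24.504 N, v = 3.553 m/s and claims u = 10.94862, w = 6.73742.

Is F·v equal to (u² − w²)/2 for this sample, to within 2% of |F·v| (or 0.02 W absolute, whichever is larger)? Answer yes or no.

no

F·v = 24.504×3.553 = 87.0627 W.
(u² − w²)/2 = (119.8723 − 45.3928)/2 = 37.2397 W.
|Δ| = 49.8230;  2% of max(1, |F·v|) = 1.7413.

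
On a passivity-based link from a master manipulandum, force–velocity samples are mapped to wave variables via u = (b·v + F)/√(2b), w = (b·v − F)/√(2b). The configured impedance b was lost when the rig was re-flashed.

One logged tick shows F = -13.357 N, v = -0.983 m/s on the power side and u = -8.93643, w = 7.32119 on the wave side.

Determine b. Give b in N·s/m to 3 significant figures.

b = 1.35 N·s/m

u + w = -1.6152;  u + w = √(2b)·v, so √(2b) = -1.6152/(-0.983) = 1.6432.
b = (√(2b))²/2 = 2.7000/2 = 1.3500.
(Check via u − w = 2F/√(2b): u − w = -16.2576, 2F/√(2b) = -16.2576.)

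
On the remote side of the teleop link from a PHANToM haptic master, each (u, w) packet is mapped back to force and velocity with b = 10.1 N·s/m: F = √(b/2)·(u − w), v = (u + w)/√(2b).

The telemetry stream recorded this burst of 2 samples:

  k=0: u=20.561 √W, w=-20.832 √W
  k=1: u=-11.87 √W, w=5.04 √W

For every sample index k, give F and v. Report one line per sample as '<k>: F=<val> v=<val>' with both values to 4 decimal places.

0: F=93.0192 v=-0.0603
1: F=-38.0005 v=-1.5197

k=0: u−w=41.3930, u+w=-0.2710; √(b/2)=2.2472, √(2b)=4.4944; F=2.2472×41.393=93.0192, v=-0.2710/4.4944=-0.0603
k=1: u−w=-16.9100, u+w=-6.8300; √(b/2)=2.2472, √(2b)=4.4944; F=2.2472×(-16.91)=-38.0005, v=-6.8300/4.4944=-1.5197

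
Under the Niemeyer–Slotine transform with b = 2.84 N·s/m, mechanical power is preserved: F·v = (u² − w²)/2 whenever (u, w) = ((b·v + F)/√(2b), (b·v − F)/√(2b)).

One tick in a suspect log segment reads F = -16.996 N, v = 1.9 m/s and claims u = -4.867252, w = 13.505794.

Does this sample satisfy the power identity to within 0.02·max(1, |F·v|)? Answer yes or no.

F·v = (-16.996)×1.9 = -32.292400 W.
(u² − w²)/2 = (23.690142 − 182.406472)/2 = -79.358165 W.
|Δ| = 47.065765;  2% of max(1, |F·v|) = 0.645848.

no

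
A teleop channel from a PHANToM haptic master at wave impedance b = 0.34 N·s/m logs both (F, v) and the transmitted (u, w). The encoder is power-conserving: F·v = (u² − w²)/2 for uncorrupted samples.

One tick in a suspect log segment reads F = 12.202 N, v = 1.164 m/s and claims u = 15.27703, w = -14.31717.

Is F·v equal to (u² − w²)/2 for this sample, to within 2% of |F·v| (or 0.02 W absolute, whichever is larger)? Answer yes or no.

yes

F·v = 12.202×1.164 = 14.2031 W.
(u² − w²)/2 = (233.3876 − 204.9814)/2 = 14.2031 W.
|Δ| = 0.0000;  2% of max(1, |F·v|) = 0.2841.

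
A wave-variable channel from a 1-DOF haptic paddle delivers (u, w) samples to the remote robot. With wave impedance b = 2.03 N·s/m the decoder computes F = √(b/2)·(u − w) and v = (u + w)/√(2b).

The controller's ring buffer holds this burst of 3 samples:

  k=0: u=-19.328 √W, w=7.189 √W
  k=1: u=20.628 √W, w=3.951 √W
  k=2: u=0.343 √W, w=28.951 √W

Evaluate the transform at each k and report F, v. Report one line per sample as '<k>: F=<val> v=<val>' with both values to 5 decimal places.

0: F=-26.71514 v=-6.02448
1: F=16.80161 v=12.19835
2: F=-28.82176 v=14.53837

k=0: u−w=-26.51700, u+w=-12.13900; √(b/2)=1.00747, √(2b)=2.01494; F=1.00747×(-26.517)=-26.71514, v=-12.13900/2.01494=-6.02448
k=1: u−w=16.67700, u+w=24.57900; √(b/2)=1.00747, √(2b)=2.01494; F=1.00747×16.677=16.80161, v=24.57900/2.01494=12.19835
k=2: u−w=-28.60800, u+w=29.29400; √(b/2)=1.00747, √(2b)=2.01494; F=1.00747×(-28.608)=-28.82176, v=29.29400/2.01494=14.53837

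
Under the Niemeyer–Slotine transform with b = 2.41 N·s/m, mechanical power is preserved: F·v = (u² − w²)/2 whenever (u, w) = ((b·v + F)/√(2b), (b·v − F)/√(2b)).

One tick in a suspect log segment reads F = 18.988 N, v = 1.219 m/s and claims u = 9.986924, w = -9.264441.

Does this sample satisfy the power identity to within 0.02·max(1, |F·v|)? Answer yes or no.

F·v = 18.988×1.219 = 23.146372 W.
(u² − w²)/2 = (99.738651 − 85.829867)/2 = 6.954392 W.
|Δ| = 16.191980;  2% of max(1, |F·v|) = 0.462927.

no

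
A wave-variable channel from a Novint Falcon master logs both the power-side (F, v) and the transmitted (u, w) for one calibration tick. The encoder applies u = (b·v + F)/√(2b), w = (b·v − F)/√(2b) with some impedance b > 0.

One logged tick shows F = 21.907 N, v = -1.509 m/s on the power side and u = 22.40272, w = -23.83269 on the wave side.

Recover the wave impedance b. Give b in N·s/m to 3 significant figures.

b = 0.449 N·s/m

u + w = -1.4300;  u + w = √(2b)·v, so √(2b) = -1.4300/(-1.509) = 0.9476.
b = (√(2b))²/2 = 0.8980/2 = 0.4490.
(Check via u − w = 2F/√(2b): u − w = 46.2354, 2F/√(2b) = 46.2355.)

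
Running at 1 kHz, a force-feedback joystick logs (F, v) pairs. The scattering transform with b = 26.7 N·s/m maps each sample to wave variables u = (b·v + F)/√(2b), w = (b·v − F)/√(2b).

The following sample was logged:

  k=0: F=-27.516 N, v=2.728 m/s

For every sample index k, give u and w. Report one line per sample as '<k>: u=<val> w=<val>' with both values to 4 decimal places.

0: u=6.2020 w=13.7329

k=0: b·v=26.7×2.728=72.8376; √(2b)=7.3075; u=(72.8376+(-27.516))/7.3075=6.2020, w=(72.8376−(-27.516))/7.3075=13.7329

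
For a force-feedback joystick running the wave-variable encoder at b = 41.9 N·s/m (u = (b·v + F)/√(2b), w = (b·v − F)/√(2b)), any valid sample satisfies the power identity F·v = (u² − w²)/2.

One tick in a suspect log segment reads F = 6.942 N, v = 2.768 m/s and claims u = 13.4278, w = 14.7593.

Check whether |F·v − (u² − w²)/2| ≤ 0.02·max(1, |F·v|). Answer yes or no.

no

F·v = 6.942×2.768 = 19.2155 W.
(u² − w²)/2 = (180.3058 − 217.8369)/2 = -18.7656 W.
|Δ| = 37.9810;  2% of max(1, |F·v|) = 0.3843.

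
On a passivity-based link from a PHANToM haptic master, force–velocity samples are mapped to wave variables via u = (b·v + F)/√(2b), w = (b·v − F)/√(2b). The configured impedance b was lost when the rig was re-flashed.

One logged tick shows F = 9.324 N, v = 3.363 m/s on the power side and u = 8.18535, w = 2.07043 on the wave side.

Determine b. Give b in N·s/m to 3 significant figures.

b = 4.65 N·s/m

u + w = 10.2558;  u + w = √(2b)·v, so √(2b) = 10.2558/3.363 = 3.0496.
b = (√(2b))²/2 = 9.3000/2 = 4.6500.
(Check via u − w = 2F/√(2b): u − w = 6.1149, 2F/√(2b) = 6.1149.)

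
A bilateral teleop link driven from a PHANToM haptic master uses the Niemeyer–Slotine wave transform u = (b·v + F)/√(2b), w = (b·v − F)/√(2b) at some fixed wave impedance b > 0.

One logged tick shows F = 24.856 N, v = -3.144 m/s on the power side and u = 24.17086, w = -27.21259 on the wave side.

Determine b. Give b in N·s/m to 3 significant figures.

b = 0.468 N·s/m

u + w = -3.04173;  u + w = √(2b)·v, so √(2b) = -3.04173/(-3.144) = 0.96747.
b = (√(2b))²/2 = 0.93600/2 = 0.46800.
(Check via u − w = 2F/√(2b): u − w = 51.38345, 2F/√(2b) = 51.38343.)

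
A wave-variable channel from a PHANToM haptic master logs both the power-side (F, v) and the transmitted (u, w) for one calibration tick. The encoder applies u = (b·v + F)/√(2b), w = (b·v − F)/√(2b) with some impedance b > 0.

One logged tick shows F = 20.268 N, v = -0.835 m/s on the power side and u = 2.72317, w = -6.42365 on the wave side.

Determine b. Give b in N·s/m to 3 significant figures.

u + w = -3.7005;  u + w = √(2b)·v, so √(2b) = -3.7005/(-0.835) = 4.4317.
b = (√(2b))²/2 = 19.6401/2 = 9.8200.
(Check via u − w = 2F/√(2b): u − w = 9.1468, 2F/√(2b) = 9.1468.)

b = 9.82 N·s/m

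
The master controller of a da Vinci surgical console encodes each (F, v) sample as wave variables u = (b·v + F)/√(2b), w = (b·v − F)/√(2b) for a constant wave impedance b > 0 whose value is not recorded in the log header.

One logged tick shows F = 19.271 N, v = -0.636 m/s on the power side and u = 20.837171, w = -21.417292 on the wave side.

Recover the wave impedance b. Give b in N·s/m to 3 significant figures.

b = 0.416 N·s/m

u + w = -0.580121;  u + w = √(2b)·v, so √(2b) = -0.580121/(-0.636) = 0.912140.
b = (√(2b))²/2 = 0.831999/2 = 0.416000.
(Check via u − w = 2F/√(2b): u − w = 42.254463, 2F/√(2b) = 42.254481.)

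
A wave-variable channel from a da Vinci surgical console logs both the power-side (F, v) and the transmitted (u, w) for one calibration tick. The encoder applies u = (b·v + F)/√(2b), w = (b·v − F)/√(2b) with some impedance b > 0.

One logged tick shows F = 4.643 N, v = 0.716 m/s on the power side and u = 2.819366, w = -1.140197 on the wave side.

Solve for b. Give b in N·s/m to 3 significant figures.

b = 2.75 N·s/m

u + w = 1.679169;  u + w = √(2b)·v, so √(2b) = 1.679169/0.716 = 2.345208.
b = (√(2b))²/2 = 5.500001/2 = 2.750001.
(Check via u − w = 2F/√(2b): u − w = 3.959563, 2F/√(2b) = 3.959563.)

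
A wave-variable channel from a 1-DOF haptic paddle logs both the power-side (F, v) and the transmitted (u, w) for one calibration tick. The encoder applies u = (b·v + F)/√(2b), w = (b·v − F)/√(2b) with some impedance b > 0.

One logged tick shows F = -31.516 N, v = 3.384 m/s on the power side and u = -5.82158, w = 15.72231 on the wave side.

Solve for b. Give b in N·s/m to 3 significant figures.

b = 4.28 N·s/m

u + w = 9.9007;  u + w = √(2b)·v, so √(2b) = 9.9007/3.384 = 2.9257.
b = (√(2b))²/2 = 8.5600/2 = 4.2800.
(Check via u − w = 2F/√(2b): u − w = -21.5439, 2F/√(2b) = -21.5439.)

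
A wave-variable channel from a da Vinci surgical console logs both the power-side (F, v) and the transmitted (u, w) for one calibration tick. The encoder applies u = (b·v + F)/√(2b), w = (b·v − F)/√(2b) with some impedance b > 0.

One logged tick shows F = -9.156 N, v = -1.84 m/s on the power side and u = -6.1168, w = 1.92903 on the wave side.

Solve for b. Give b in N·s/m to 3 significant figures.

b = 2.59 N·s/m

u + w = -4.18777;  u + w = √(2b)·v, so √(2b) = -4.18777/(-1.84) = 2.27596.
b = (√(2b))²/2 = 5.18000/2 = 2.59000.
(Check via u − w = 2F/√(2b): u − w = -8.04583, 2F/√(2b) = -8.04583.)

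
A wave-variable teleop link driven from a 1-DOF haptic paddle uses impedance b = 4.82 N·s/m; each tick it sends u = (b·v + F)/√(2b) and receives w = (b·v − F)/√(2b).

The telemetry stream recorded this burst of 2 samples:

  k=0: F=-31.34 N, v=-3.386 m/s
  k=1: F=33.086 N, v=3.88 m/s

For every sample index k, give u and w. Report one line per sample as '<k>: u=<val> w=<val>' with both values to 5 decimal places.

k=0: b·v=4.82×(-3.386)=-16.32052; √(2b)=3.10483; u=(-16.32052+(-31.34))/3.10483=-15.35042, w=(-16.32052−(-31.34))/3.10483=4.83745
k=1: b·v=4.82×3.88=18.70160; √(2b)=3.10483; u=(18.70160+33.086)/3.10483=16.67966, w=(18.70160−33.086)/3.10483=-4.63290

0: u=-15.35042 w=4.83745
1: u=16.67966 w=-4.63290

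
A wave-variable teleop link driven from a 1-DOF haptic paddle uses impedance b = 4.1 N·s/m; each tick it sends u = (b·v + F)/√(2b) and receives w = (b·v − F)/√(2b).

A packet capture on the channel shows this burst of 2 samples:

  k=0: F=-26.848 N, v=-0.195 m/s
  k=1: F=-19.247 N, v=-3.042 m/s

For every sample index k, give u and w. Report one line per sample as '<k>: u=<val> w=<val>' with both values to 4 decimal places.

k=0: b·v=4.1×(-0.195)=-0.7995; √(2b)=2.8636; u=(-0.7995+(-26.848))/2.8636=-9.6549, w=(-0.7995−(-26.848))/2.8636=9.0965
k=1: b·v=4.1×(-3.042)=-12.4722; √(2b)=2.8636; u=(-12.4722+(-19.247))/2.8636=-11.0768, w=(-12.4722−(-19.247))/2.8636=2.3659

0: u=-9.6549 w=9.0965
1: u=-11.0768 w=2.3659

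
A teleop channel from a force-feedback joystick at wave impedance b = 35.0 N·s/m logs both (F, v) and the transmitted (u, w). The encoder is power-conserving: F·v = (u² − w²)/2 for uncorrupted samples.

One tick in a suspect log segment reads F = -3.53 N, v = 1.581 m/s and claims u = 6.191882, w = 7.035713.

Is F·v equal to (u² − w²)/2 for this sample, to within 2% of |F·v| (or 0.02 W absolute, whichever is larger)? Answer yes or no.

yes

F·v = (-3.53)×1.581 = -5.580930 W.
(u² − w²)/2 = (38.339403 − 49.501257)/2 = -5.580927 W.
|Δ| = 0.000003;  2% of max(1, |F·v|) = 0.111619.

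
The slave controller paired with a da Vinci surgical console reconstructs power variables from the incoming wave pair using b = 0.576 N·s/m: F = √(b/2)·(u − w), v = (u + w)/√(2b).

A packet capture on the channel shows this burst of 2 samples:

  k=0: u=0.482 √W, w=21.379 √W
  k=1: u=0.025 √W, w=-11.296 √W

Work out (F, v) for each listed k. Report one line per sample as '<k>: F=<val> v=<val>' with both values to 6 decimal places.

k=0: u−w=-20.897000, u+w=21.861000; √(b/2)=0.536656, √(2b)=1.073313; F=0.536656×(-20.897)=-11.214507, v=21.861000/1.073313=20.367784
k=1: u−w=11.321000, u+w=-11.271000; √(b/2)=0.536656, √(2b)=1.073313; F=0.536656×11.321=6.075486, v=-11.271000/1.073313=-10.501134

0: F=-11.214507 v=20.367784
1: F=6.075486 v=-10.501134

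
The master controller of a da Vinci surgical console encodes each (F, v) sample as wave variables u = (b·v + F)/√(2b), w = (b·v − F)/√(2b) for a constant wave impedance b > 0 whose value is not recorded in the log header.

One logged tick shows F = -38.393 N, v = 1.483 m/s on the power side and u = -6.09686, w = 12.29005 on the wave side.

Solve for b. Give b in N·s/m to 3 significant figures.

u + w = 6.1932;  u + w = √(2b)·v, so √(2b) = 6.1932/1.483 = 4.1761.
b = (√(2b))²/2 = 17.4400/2 = 8.7200.
(Check via u − w = 2F/√(2b): u − w = -18.3869, 2F/√(2b) = -18.3869.)

b = 8.72 N·s/m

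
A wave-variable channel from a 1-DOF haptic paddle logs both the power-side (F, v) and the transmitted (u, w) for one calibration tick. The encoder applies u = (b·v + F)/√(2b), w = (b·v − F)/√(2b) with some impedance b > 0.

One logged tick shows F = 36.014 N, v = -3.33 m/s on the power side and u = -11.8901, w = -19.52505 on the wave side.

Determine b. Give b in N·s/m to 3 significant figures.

b = 44.5 N·s/m

u + w = -31.41515;  u + w = √(2b)·v, so √(2b) = -31.41515/(-3.33) = 9.43398.
b = (√(2b))²/2 = 88.99996/2 = 44.49998.
(Check via u − w = 2F/√(2b): u − w = 7.63495, 2F/√(2b) = 7.63495.)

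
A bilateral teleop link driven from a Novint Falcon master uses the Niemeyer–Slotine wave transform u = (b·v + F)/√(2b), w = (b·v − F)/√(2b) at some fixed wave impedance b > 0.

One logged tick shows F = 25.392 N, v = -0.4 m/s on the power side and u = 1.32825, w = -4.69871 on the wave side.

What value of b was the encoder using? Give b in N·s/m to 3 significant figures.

b = 35.5 N·s/m

u + w = -3.37046;  u + w = √(2b)·v, so √(2b) = -3.37046/(-0.4) = 8.42615.
b = (√(2b))²/2 = 71.00000/2 = 35.50000.
(Check via u − w = 2F/√(2b): u − w = 6.02696, 2F/√(2b) = 6.02695.)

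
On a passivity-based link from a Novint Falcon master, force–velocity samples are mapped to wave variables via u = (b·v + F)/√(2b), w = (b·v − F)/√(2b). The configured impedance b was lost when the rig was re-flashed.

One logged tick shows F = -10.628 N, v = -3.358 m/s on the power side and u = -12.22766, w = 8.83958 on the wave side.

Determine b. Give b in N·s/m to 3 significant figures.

b = 0.509 N·s/m

u + w = -3.3881;  u + w = √(2b)·v, so √(2b) = -3.3881/(-3.358) = 1.0090.
b = (√(2b))²/2 = 1.0180/2 = 0.5090.
(Check via u − w = 2F/√(2b): u − w = -21.0672, 2F/√(2b) = -21.0673.)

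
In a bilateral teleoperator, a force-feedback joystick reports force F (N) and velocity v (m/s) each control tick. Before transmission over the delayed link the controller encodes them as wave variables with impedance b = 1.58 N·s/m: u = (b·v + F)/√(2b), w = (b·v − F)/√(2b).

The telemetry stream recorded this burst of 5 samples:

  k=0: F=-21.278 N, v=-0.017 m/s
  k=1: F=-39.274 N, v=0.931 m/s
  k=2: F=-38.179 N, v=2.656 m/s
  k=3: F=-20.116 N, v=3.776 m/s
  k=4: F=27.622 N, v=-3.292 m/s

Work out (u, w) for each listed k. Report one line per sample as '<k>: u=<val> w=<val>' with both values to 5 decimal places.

k=0: b·v=1.58×(-0.017)=-0.02686; √(2b)=1.77764; u=(-0.02686+(-21.278))/1.77764=-11.98492, w=(-0.02686−(-21.278))/1.77764=11.95470
k=1: b·v=1.58×0.931=1.47098; √(2b)=1.77764; u=(1.47098+(-39.274))/1.77764=-21.26586, w=(1.47098−(-39.274))/1.77764=22.92084
k=2: b·v=1.58×2.656=4.19648; √(2b)=1.77764; u=(4.19648+(-38.179))/1.77764=-19.11666, w=(4.19648−(-38.179))/1.77764=23.83807
k=3: b·v=1.58×3.776=5.96608; √(2b)=1.77764; u=(5.96608+(-20.116))/1.77764=-7.95995, w=(5.96608−(-20.116))/1.77764=14.67232
k=4: b·v=1.58×(-3.292)=-5.20136; √(2b)=1.77764; u=(-5.20136+27.622)/1.77764=12.61260, w=(-5.20136−27.622)/1.77764=-18.46458

0: u=-11.98492 w=11.95470
1: u=-21.26586 w=22.92084
2: u=-19.11666 w=23.83807
3: u=-7.95995 w=14.67232
4: u=12.61260 w=-18.46458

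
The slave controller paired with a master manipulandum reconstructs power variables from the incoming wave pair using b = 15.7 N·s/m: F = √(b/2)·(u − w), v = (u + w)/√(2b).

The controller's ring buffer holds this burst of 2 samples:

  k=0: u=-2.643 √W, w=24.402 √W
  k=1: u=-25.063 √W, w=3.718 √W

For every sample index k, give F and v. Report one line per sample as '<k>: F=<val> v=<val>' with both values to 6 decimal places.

0: F=-75.774279 v=3.883060
1: F=-80.638178 v=-3.809179

k=0: u−w=-27.045000, u+w=21.759000; √(b/2)=2.801785, √(2b)=5.603570; F=2.801785×(-27.045)=-75.774279, v=21.759000/5.603570=3.883060
k=1: u−w=-28.781000, u+w=-21.345000; √(b/2)=2.801785, √(2b)=5.603570; F=2.801785×(-28.781)=-80.638178, v=-21.345000/5.603570=-3.809179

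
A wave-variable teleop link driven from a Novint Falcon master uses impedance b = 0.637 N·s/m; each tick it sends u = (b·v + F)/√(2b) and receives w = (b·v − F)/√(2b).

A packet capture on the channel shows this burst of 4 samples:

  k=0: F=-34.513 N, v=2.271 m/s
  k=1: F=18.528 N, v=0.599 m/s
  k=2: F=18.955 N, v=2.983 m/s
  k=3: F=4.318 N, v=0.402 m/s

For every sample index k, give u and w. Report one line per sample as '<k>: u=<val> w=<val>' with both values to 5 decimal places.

k=0: b·v=0.637×2.271=1.44663; √(2b)=1.12872; u=(1.44663+(-34.513))/1.12872=-29.29556, w=(1.44663−(-34.513))/1.12872=31.85888
k=1: b·v=0.637×0.599=0.38156; √(2b)=1.12872; u=(0.38156+18.528)/1.12872=16.75316, w=(0.38156−18.528)/1.12872=-16.07706
k=2: b·v=0.637×2.983=1.90017; √(2b)=1.12872; u=(1.90017+18.955)/1.12872=18.47690, w=(1.90017−18.955)/1.12872=-15.10994
k=3: b·v=0.637×0.402=0.25607; √(2b)=1.12872; u=(0.25607+4.318)/1.12872=4.05246, w=(0.25607−4.318)/1.12872=-3.59871

0: u=-29.29556 w=31.85888
1: u=16.75316 w=-16.07706
2: u=18.47690 w=-15.10994
3: u=4.05246 w=-3.59871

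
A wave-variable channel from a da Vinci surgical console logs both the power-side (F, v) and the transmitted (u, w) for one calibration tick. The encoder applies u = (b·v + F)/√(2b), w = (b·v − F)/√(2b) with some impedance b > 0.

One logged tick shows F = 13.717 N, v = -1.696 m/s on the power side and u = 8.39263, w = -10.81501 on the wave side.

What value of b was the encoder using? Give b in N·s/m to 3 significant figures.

u + w = -2.42238;  u + w = √(2b)·v, so √(2b) = -2.42238/(-1.696) = 1.42829.
b = (√(2b))²/2 = 2.04001/2 = 1.02001.
(Check via u − w = 2F/√(2b): u − w = 19.20764, 2F/√(2b) = 19.20758.)

b = 1.02 N·s/m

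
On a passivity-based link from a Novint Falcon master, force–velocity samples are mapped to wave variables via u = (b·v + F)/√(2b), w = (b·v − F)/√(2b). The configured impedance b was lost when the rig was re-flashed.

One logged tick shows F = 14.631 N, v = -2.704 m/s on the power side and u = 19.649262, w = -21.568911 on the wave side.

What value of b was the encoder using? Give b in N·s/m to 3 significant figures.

u + w = -1.919649;  u + w = √(2b)·v, so √(2b) = -1.919649/(-2.704) = 0.709929.
b = (√(2b))²/2 = 0.504000/2 = 0.252000.
(Check via u − w = 2F/√(2b): u − w = 41.218173, 2F/√(2b) = 41.218185.)

b = 0.252 N·s/m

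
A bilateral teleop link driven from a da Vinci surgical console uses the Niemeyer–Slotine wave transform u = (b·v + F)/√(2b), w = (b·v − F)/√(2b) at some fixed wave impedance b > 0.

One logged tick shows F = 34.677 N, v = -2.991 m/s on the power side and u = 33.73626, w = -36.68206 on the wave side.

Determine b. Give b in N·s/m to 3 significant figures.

u + w = -2.9458;  u + w = √(2b)·v, so √(2b) = -2.9458/(-2.991) = 0.9849.
b = (√(2b))²/2 = 0.9700/2 = 0.4850.
(Check via u − w = 2F/√(2b): u − w = 70.4183, 2F/√(2b) = 70.4182.)

b = 0.485 N·s/m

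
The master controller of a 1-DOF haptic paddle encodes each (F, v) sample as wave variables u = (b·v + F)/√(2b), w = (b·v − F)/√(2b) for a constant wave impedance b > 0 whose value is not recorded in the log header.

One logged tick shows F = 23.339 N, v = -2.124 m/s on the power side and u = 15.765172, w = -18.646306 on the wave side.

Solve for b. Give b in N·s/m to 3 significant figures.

u + w = -2.881134;  u + w = √(2b)·v, so √(2b) = -2.881134/(-2.124) = 1.356466.
b = (√(2b))²/2 = 1.840000/2 = 0.920000.
(Check via u − w = 2F/√(2b): u − w = 34.411478, 2F/√(2b) = 34.411475.)

b = 0.92 N·s/m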